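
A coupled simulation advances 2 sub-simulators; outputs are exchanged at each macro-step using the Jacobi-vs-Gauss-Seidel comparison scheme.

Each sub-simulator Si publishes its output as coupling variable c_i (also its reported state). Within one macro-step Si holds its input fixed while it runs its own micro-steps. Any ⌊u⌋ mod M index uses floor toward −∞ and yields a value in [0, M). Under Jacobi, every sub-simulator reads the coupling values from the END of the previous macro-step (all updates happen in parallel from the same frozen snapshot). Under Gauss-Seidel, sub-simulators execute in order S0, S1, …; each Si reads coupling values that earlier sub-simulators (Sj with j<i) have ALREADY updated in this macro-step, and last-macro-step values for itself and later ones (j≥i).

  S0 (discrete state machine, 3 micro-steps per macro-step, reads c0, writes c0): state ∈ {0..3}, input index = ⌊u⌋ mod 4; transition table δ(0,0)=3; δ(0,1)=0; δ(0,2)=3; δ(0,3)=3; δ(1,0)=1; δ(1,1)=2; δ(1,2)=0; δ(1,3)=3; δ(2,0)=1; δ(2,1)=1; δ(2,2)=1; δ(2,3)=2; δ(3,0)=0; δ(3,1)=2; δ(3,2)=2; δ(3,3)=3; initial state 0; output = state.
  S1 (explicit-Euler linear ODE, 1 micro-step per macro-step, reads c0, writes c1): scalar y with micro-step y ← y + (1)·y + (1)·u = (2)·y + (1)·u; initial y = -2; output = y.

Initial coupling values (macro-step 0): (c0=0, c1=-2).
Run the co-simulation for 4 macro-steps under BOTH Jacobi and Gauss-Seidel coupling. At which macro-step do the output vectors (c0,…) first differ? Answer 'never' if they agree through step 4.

first divergence at macro-step: 1

[Jacobi] macro 1: S0 reads c0=0 → after 3×micro: 3; S1 reads c0=0 → after 1×micro: -4 ⇒ (c0=3, c1=-4)
[Jacobi] macro 2: S0 reads c0=3 → after 3×micro: 3; S1 reads c0=3 → after 1×micro: -5 ⇒ (c0=3, c1=-5)
[Jacobi] macro 3: S0 reads c0=3 → after 3×micro: 3; S1 reads c0=3 → after 1×micro: -7 ⇒ (c0=3, c1=-7)
[Jacobi] macro 4: S0 reads c0=3 → after 3×micro: 3; S1 reads c0=3 → after 1×micro: -11 ⇒ (c0=3, c1=-11)
[Gauss-Seidel] macro 1: S0 reads c0=0 → after 3×micro: 3; S1 reads c0=3 → after 1×micro: -1 ⇒ (c0=3, c1=-1)
[Gauss-Seidel] macro 2: S0 reads c0=3 → after 3×micro: 3; S1 reads c0=3 → after 1×micro: 1 ⇒ (c0=3, c1=1)
[Gauss-Seidel] macro 3: S0 reads c0=3 → after 3×micro: 3; S1 reads c0=3 → after 1×micro: 5 ⇒ (c0=3, c1=5)
[Gauss-Seidel] macro 4: S0 reads c0=3 → after 3×micro: 3; S1 reads c0=3 → after 1×micro: 13 ⇒ (c0=3, c1=13)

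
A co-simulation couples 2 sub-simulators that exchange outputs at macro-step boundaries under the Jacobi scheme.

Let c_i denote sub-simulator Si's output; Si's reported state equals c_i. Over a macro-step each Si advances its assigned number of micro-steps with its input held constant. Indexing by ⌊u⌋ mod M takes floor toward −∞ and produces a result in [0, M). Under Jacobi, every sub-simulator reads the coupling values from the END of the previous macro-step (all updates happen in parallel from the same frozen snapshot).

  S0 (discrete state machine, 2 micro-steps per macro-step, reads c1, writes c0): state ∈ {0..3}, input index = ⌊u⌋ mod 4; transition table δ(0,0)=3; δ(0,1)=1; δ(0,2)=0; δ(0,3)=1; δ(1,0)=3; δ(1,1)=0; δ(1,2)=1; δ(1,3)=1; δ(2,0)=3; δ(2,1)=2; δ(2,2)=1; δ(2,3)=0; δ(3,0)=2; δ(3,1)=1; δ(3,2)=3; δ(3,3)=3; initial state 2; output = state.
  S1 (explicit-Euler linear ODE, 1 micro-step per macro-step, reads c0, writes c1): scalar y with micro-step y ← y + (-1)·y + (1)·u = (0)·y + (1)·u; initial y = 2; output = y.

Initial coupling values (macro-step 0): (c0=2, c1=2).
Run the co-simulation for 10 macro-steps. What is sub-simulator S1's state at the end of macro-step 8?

S1 state at macro-step 8 = 1

macro 1: S0 reads c1=2 → after 2×micro: 1; S1 reads c0=2 → after 1×micro: 2 ⇒ (c0=1, c1=2)
macro 2: S0 reads c1=2 → after 2×micro: 1; S1 reads c0=1 → after 1×micro: 1 ⇒ (c0=1, c1=1)
macro 3: S0 reads c1=1 → after 2×micro: 1; S1 reads c0=1 → after 1×micro: 1 ⇒ (c0=1, c1=1)
macro 4: S0 reads c1=1 → after 2×micro: 1; S1 reads c0=1 → after 1×micro: 1 ⇒ (c0=1, c1=1)
macro 5: S0 reads c1=1 → after 2×micro: 1; S1 reads c0=1 → after 1×micro: 1 ⇒ (c0=1, c1=1)
macro 6: S0 reads c1=1 → after 2×micro: 1; S1 reads c0=1 → after 1×micro: 1 ⇒ (c0=1, c1=1)
macro 7: S0 reads c1=1 → after 2×micro: 1; S1 reads c0=1 → after 1×micro: 1 ⇒ (c0=1, c1=1)
macro 8: S0 reads c1=1 → after 2×micro: 1; S1 reads c0=1 → after 1×micro: 1 ⇒ (c0=1, c1=1)
macro 9: S0 reads c1=1 → after 2×micro: 1; S1 reads c0=1 → after 1×micro: 1 ⇒ (c0=1, c1=1)
macro 10: S0 reads c1=1 → after 2×micro: 1; S1 reads c0=1 → after 1×micro: 1 ⇒ (c0=1, c1=1)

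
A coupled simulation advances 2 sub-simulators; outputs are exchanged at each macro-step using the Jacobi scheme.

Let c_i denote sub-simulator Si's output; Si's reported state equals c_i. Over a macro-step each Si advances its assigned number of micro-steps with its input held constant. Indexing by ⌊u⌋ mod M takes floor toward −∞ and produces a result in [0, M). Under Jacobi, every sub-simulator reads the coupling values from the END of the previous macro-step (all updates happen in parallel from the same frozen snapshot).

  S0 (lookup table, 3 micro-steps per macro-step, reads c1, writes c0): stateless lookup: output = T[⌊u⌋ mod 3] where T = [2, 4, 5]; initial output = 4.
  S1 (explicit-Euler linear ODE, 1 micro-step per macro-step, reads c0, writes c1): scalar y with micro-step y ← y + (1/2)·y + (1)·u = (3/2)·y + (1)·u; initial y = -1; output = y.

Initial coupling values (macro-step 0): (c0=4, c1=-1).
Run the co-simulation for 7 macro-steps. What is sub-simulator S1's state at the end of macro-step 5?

macro 1: S0 reads c1=-1 → after 3×micro: 5; S1 reads c0=4 → after 1×micro: 5/2 ⇒ (c0=5, c1=5/2)
macro 2: S0 reads c1=5/2 → after 3×micro: 5; S1 reads c0=5 → after 1×micro: 35/4 ⇒ (c0=5, c1=35/4)
macro 3: S0 reads c1=35/4 → after 3×micro: 5; S1 reads c0=5 → after 1×micro: 145/8 ⇒ (c0=5, c1=145/8)
macro 4: S0 reads c1=145/8 → after 3×micro: 2; S1 reads c0=5 → after 1×micro: 515/16 ⇒ (c0=2, c1=515/16)
macro 5: S0 reads c1=515/16 → after 3×micro: 5; S1 reads c0=2 → after 1×micro: 1609/32 ⇒ (c0=5, c1=1609/32)
macro 6: S0 reads c1=1609/32 → after 3×micro: 5; S1 reads c0=5 → after 1×micro: 5147/64 ⇒ (c0=5, c1=5147/64)
macro 7: S0 reads c1=5147/64 → after 3×micro: 5; S1 reads c0=5 → after 1×micro: 16081/128 ⇒ (c0=5, c1=16081/128)

S1 state at macro-step 5 = 1609/32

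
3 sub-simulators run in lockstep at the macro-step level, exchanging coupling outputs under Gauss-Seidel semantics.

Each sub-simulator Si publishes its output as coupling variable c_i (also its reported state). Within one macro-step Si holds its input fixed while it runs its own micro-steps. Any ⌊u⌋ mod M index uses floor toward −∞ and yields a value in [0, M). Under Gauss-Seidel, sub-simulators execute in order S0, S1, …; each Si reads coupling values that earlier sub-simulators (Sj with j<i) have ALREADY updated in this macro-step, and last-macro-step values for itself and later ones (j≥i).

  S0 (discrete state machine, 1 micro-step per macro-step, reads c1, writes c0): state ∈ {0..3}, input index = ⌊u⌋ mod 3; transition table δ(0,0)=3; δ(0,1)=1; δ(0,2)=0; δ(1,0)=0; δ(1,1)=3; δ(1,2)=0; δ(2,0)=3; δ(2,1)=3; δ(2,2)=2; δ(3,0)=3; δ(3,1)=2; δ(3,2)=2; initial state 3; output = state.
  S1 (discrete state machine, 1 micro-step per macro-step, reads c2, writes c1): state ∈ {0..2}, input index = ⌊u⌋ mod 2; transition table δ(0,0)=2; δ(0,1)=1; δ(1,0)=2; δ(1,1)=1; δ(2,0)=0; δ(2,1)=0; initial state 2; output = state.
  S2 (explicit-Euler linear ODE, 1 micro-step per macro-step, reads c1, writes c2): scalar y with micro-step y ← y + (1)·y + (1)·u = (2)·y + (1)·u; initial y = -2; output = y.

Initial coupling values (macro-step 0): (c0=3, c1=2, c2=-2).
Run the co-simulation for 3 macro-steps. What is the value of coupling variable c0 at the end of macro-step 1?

c0 at macro-step 1 = 2

macro 1: S0 reads c1=2 → after 1×micro: 2; S1 reads c2=-2 → after 1×micro: 0; S2 reads c1=0 → after 1×micro: -4 ⇒ (c0=2, c1=0, c2=-4)
macro 2: S0 reads c1=0 → after 1×micro: 3; S1 reads c2=-4 → after 1×micro: 2; S2 reads c1=2 → after 1×micro: -6 ⇒ (c0=3, c1=2, c2=-6)
macro 3: S0 reads c1=2 → after 1×micro: 2; S1 reads c2=-6 → after 1×micro: 0; S2 reads c1=0 → after 1×micro: -12 ⇒ (c0=2, c1=0, c2=-12)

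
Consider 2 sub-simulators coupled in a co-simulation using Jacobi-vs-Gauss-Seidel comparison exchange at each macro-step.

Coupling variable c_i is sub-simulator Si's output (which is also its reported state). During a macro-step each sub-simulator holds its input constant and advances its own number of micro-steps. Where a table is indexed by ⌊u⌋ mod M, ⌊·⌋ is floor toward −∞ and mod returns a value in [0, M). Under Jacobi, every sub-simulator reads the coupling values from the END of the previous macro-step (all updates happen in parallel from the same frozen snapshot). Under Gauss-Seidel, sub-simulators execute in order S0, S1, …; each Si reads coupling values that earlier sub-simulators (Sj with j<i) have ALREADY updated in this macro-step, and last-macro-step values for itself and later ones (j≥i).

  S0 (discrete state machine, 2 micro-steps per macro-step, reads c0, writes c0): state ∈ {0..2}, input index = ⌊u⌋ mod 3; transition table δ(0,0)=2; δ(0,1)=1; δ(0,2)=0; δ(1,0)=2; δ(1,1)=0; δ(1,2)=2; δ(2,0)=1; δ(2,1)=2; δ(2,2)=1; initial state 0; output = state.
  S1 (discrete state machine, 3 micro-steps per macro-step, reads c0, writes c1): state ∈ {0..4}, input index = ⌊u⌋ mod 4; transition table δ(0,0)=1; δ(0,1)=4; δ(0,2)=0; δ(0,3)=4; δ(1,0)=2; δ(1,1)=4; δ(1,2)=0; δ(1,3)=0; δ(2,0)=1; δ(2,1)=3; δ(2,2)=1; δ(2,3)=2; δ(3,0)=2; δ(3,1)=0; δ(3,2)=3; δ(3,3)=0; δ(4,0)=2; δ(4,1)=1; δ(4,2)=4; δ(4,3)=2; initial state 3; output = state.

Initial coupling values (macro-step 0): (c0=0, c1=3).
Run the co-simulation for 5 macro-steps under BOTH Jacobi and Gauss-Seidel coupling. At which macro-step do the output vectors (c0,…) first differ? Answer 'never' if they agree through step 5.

first divergence at macro-step: 1

[Jacobi] macro 1: S0 reads c0=0 → after 2×micro: 1; S1 reads c0=0 → after 3×micro: 2 ⇒ (c0=1, c1=2)
[Jacobi] macro 2: S0 reads c0=1 → after 2×micro: 1; S1 reads c0=1 → after 3×micro: 4 ⇒ (c0=1, c1=4)
[Jacobi] macro 3: S0 reads c0=1 → after 2×micro: 1; S1 reads c0=1 → after 3×micro: 1 ⇒ (c0=1, c1=1)
[Jacobi] macro 4: S0 reads c0=1 → after 2×micro: 1; S1 reads c0=1 → after 3×micro: 4 ⇒ (c0=1, c1=4)
[Jacobi] macro 5: S0 reads c0=1 → after 2×micro: 1; S1 reads c0=1 → after 3×micro: 1 ⇒ (c0=1, c1=1)
[Gauss-Seidel] macro 1: S0 reads c0=0 → after 2×micro: 1; S1 reads c0=1 → after 3×micro: 1 ⇒ (c0=1, c1=1)
[Gauss-Seidel] macro 2: S0 reads c0=1 → after 2×micro: 1; S1 reads c0=1 → after 3×micro: 4 ⇒ (c0=1, c1=4)
[Gauss-Seidel] macro 3: S0 reads c0=1 → after 2×micro: 1; S1 reads c0=1 → after 3×micro: 1 ⇒ (c0=1, c1=1)
[Gauss-Seidel] macro 4: S0 reads c0=1 → after 2×micro: 1; S1 reads c0=1 → after 3×micro: 4 ⇒ (c0=1, c1=4)
[Gauss-Seidel] macro 5: S0 reads c0=1 → after 2×micro: 1; S1 reads c0=1 → after 3×micro: 1 ⇒ (c0=1, c1=1)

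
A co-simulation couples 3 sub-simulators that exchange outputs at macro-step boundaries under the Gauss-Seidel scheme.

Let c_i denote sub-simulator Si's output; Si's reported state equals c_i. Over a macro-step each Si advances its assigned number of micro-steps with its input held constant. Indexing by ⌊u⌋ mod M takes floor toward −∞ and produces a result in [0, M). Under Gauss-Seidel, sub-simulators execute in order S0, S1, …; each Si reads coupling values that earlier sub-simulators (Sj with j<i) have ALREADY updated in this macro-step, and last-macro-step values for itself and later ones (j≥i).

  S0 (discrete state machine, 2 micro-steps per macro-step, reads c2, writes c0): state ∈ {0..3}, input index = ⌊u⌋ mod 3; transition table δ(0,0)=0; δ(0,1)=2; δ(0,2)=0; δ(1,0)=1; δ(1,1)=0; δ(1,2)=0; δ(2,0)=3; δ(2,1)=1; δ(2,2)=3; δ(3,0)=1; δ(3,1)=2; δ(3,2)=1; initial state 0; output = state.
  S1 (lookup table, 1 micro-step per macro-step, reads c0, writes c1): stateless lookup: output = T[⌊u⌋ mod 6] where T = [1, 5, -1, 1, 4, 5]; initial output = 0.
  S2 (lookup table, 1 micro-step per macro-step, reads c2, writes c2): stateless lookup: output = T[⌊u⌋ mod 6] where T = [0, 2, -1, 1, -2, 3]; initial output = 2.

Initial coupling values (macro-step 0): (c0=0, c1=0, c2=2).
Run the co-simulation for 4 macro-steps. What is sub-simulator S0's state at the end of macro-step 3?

macro 1: S0 reads c2=2 → after 2×micro: 0; S1 reads c0=0 → after 1×micro: 1; S2 reads c2=2 → after 1×micro: -1 ⇒ (c0=0, c1=1, c2=-1)
macro 2: S0 reads c2=-1 → after 2×micro: 0; S1 reads c0=0 → after 1×micro: 1; S2 reads c2=-1 → after 1×micro: 3 ⇒ (c0=0, c1=1, c2=3)
macro 3: S0 reads c2=3 → after 2×micro: 0; S1 reads c0=0 → after 1×micro: 1; S2 reads c2=3 → after 1×micro: 1 ⇒ (c0=0, c1=1, c2=1)
macro 4: S0 reads c2=1 → after 2×micro: 1; S1 reads c0=1 → after 1×micro: 5; S2 reads c2=1 → after 1×micro: 2 ⇒ (c0=1, c1=5, c2=2)

S0 state at macro-step 3 = 0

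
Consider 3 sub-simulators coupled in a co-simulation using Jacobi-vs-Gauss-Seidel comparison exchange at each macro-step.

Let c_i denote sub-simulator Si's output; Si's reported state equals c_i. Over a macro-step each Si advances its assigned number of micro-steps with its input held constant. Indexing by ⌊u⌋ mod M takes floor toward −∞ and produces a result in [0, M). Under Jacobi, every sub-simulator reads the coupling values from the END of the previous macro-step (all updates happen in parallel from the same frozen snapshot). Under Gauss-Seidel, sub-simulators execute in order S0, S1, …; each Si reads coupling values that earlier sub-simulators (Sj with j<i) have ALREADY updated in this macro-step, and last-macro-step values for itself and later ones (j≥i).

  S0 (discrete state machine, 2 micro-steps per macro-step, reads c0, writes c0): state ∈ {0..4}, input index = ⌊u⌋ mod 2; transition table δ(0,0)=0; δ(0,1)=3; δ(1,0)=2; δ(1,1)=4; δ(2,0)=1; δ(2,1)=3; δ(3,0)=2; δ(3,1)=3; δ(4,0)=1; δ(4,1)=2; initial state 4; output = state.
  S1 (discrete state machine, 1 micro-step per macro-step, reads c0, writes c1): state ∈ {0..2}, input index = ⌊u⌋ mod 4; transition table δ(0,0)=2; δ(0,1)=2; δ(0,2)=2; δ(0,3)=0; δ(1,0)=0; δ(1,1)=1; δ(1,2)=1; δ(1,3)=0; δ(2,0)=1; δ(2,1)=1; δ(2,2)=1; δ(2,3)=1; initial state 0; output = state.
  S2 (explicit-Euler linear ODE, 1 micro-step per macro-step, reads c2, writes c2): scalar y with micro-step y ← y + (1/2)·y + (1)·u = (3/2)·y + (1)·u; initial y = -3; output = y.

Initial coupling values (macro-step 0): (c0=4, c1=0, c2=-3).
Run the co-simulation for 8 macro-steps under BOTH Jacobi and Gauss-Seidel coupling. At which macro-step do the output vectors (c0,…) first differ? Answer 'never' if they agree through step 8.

[Jacobi] macro 1: S0 reads c0=4 → after 2×micro: 2; S1 reads c0=4 → after 1×micro: 2; S2 reads c2=-3 → after 1×micro: -15/2 ⇒ (c0=2, c1=2, c2=-15/2)
[Jacobi] macro 2: S0 reads c0=2 → after 2×micro: 2; S1 reads c0=2 → after 1×micro: 1; S2 reads c2=-15/2 → after 1×micro: -75/4 ⇒ (c0=2, c1=1, c2=-75/4)
[Jacobi] macro 3: S0 reads c0=2 → after 2×micro: 2; S1 reads c0=2 → after 1×micro: 1; S2 reads c2=-75/4 → after 1×micro: -375/8 ⇒ (c0=2, c1=1, c2=-375/8)
[Jacobi] macro 4: S0 reads c0=2 → after 2×micro: 2; S1 reads c0=2 → after 1×micro: 1; S2 reads c2=-375/8 → after 1×micro: -1875/16 ⇒ (c0=2, c1=1, c2=-1875/16)
[Jacobi] macro 5: S0 reads c0=2 → after 2×micro: 2; S1 reads c0=2 → after 1×micro: 1; S2 reads c2=-1875/16 → after 1×micro: -9375/32 ⇒ (c0=2, c1=1, c2=-9375/32)
[Jacobi] macro 6: S0 reads c0=2 → after 2×micro: 2; S1 reads c0=2 → after 1×micro: 1; S2 reads c2=-9375/32 → after 1×micro: -46875/64 ⇒ (c0=2, c1=1, c2=-46875/64)
[Jacobi] macro 7: S0 reads c0=2 → after 2×micro: 2; S1 reads c0=2 → after 1×micro: 1; S2 reads c2=-46875/64 → after 1×micro: -234375/128 ⇒ (c0=2, c1=1, c2=-234375/128)
[Jacobi] macro 8: S0 reads c0=2 → after 2×micro: 2; S1 reads c0=2 → after 1×micro: 1; S2 reads c2=-234375/128 → after 1×micro: -1171875/256 ⇒ (c0=2, c1=1, c2=-1171875/256)
[Gauss-Seidel] macro 1: S0 reads c0=4 → after 2×micro: 2; S1 reads c0=2 → after 1×micro: 2; S2 reads c2=-3 → after 1×micro: -15/2 ⇒ (c0=2, c1=2, c2=-15/2)
[Gauss-Seidel] macro 2: S0 reads c0=2 → after 2×micro: 2; S1 reads c0=2 → after 1×micro: 1; S2 reads c2=-15/2 → after 1×micro: -75/4 ⇒ (c0=2, c1=1, c2=-75/4)
[Gauss-Seidel] macro 3: S0 reads c0=2 → after 2×micro: 2; S1 reads c0=2 → after 1×micro: 1; S2 reads c2=-75/4 → after 1×micro: -375/8 ⇒ (c0=2, c1=1, c2=-375/8)
[Gauss-Seidel] macro 4: S0 reads c0=2 → after 2×micro: 2; S1 reads c0=2 → after 1×micro: 1; S2 reads c2=-375/8 → after 1×micro: -1875/16 ⇒ (c0=2, c1=1, c2=-1875/16)
[Gauss-Seidel] macro 5: S0 reads c0=2 → after 2×micro: 2; S1 reads c0=2 → after 1×micro: 1; S2 reads c2=-1875/16 → after 1×micro: -9375/32 ⇒ (c0=2, c1=1, c2=-9375/32)
[Gauss-Seidel] macro 6: S0 reads c0=2 → after 2×micro: 2; S1 reads c0=2 → after 1×micro: 1; S2 reads c2=-9375/32 → after 1×micro: -46875/64 ⇒ (c0=2, c1=1, c2=-46875/64)
[Gauss-Seidel] macro 7: S0 reads c0=2 → after 2×micro: 2; S1 reads c0=2 → after 1×micro: 1; S2 reads c2=-46875/64 → after 1×micro: -234375/128 ⇒ (c0=2, c1=1, c2=-234375/128)
[Gauss-Seidel] macro 8: S0 reads c0=2 → after 2×micro: 2; S1 reads c0=2 → after 1×micro: 1; S2 reads c2=-234375/128 → after 1×micro: -1171875/256 ⇒ (c0=2, c1=1, c2=-1171875/256)

first divergence at macro-step: never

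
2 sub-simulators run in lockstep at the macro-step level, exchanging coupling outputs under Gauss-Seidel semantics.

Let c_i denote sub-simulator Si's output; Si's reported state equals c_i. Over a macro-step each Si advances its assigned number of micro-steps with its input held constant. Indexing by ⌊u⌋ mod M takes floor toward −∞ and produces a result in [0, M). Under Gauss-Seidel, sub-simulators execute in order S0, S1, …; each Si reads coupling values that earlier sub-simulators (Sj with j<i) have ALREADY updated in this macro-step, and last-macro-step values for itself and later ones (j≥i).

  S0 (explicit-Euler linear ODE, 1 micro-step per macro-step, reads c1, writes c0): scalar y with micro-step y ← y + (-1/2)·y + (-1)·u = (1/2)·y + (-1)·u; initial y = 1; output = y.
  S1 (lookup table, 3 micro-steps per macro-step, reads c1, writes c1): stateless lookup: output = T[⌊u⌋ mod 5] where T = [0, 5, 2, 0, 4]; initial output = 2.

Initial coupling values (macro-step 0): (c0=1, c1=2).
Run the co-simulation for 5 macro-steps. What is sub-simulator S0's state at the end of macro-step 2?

macro 1: S0 reads c1=2 → after 1×micro: -3/2; S1 reads c1=2 → after 3×micro: 2 ⇒ (c0=-3/2, c1=2)
macro 2: S0 reads c1=2 → after 1×micro: -11/4; S1 reads c1=2 → after 3×micro: 2 ⇒ (c0=-11/4, c1=2)
macro 3: S0 reads c1=2 → after 1×micro: -27/8; S1 reads c1=2 → after 3×micro: 2 ⇒ (c0=-27/8, c1=2)
macro 4: S0 reads c1=2 → after 1×micro: -59/16; S1 reads c1=2 → after 3×micro: 2 ⇒ (c0=-59/16, c1=2)
macro 5: S0 reads c1=2 → after 1×micro: -123/32; S1 reads c1=2 → after 3×micro: 2 ⇒ (c0=-123/32, c1=2)

S0 state at macro-step 2 = -11/4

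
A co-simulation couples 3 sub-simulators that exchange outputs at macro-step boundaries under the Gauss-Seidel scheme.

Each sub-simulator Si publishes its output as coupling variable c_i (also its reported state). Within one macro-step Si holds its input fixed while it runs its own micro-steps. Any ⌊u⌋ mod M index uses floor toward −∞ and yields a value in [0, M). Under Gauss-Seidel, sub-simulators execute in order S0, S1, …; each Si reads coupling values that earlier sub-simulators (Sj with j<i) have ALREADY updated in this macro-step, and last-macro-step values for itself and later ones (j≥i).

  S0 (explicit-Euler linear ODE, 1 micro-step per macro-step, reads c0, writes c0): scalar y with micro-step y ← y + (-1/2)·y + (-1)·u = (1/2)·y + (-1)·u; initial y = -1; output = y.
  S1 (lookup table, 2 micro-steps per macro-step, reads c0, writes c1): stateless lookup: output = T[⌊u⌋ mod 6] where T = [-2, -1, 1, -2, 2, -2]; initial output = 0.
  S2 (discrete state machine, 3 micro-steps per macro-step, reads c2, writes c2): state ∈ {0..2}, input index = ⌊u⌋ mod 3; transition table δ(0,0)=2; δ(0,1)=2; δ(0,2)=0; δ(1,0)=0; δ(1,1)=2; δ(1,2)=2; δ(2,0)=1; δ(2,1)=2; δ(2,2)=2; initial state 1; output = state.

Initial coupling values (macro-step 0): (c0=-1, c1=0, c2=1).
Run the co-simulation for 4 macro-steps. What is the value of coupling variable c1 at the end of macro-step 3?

c1 at macro-step 3 = -2

macro 1: S0 reads c0=-1 → after 1×micro: 1/2; S1 reads c0=1/2 → after 2×micro: -2; S2 reads c2=1 → after 3×micro: 2 ⇒ (c0=1/2, c1=-2, c2=2)
macro 2: S0 reads c0=1/2 → after 1×micro: -1/4; S1 reads c0=-1/4 → after 2×micro: -2; S2 reads c2=2 → after 3×micro: 2 ⇒ (c0=-1/4, c1=-2, c2=2)
macro 3: S0 reads c0=-1/4 → after 1×micro: 1/8; S1 reads c0=1/8 → after 2×micro: -2; S2 reads c2=2 → after 3×micro: 2 ⇒ (c0=1/8, c1=-2, c2=2)
macro 4: S0 reads c0=1/8 → after 1×micro: -1/16; S1 reads c0=-1/16 → after 2×micro: -2; S2 reads c2=2 → after 3×micro: 2 ⇒ (c0=-1/16, c1=-2, c2=2)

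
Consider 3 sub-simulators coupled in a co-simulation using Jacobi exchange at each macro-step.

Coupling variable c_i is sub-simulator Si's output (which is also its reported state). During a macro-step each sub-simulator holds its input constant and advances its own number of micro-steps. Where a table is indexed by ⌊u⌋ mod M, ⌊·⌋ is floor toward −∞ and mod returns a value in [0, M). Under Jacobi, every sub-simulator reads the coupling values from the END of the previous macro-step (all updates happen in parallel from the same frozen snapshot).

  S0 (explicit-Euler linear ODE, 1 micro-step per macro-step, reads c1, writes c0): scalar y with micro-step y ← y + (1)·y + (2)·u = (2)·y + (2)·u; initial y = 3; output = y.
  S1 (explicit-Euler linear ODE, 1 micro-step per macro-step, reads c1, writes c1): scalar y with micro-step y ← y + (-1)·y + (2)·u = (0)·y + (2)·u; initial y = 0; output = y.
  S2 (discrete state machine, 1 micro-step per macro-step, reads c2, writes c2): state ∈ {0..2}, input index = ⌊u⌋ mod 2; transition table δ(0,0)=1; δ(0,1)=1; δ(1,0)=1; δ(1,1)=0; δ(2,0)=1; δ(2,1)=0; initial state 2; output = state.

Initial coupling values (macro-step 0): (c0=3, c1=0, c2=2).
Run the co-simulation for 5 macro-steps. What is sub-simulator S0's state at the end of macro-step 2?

macro 1: S0 reads c1=0 → after 1×micro: 6; S1 reads c1=0 → after 1×micro: 0; S2 reads c2=2 → after 1×micro: 1 ⇒ (c0=6, c1=0, c2=1)
macro 2: S0 reads c1=0 → after 1×micro: 12; S1 reads c1=0 → after 1×micro: 0; S2 reads c2=1 → after 1×micro: 0 ⇒ (c0=12, c1=0, c2=0)
macro 3: S0 reads c1=0 → after 1×micro: 24; S1 reads c1=0 → after 1×micro: 0; S2 reads c2=0 → after 1×micro: 1 ⇒ (c0=24, c1=0, c2=1)
macro 4: S0 reads c1=0 → after 1×micro: 48; S1 reads c1=0 → after 1×micro: 0; S2 reads c2=1 → after 1×micro: 0 ⇒ (c0=48, c1=0, c2=0)
macro 5: S0 reads c1=0 → after 1×micro: 96; S1 reads c1=0 → after 1×micro: 0; S2 reads c2=0 → after 1×micro: 1 ⇒ (c0=96, c1=0, c2=1)

S0 state at macro-step 2 = 12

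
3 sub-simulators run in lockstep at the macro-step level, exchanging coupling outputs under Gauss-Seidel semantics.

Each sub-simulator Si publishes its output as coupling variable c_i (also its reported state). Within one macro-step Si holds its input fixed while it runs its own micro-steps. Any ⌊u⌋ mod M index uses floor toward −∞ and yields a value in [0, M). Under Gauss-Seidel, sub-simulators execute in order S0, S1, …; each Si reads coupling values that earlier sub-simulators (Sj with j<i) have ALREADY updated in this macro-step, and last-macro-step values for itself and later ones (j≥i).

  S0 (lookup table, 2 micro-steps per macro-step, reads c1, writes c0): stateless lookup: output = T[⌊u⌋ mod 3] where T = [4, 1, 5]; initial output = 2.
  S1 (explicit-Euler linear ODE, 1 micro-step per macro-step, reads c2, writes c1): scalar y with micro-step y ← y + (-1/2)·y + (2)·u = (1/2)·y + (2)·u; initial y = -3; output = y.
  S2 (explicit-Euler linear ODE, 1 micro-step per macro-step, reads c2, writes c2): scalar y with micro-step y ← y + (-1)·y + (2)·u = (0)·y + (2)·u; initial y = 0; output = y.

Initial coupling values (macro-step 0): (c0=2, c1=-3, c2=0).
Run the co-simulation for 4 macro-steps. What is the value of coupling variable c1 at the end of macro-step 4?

macro 1: S0 reads c1=-3 → after 2×micro: 4; S1 reads c2=0 → after 1×micro: -3/2; S2 reads c2=0 → after 1×micro: 0 ⇒ (c0=4, c1=-3/2, c2=0)
macro 2: S0 reads c1=-3/2 → after 2×micro: 1; S1 reads c2=0 → after 1×micro: -3/4; S2 reads c2=0 → after 1×micro: 0 ⇒ (c0=1, c1=-3/4, c2=0)
macro 3: S0 reads c1=-3/4 → after 2×micro: 5; S1 reads c2=0 → after 1×micro: -3/8; S2 reads c2=0 → after 1×micro: 0 ⇒ (c0=5, c1=-3/8, c2=0)
macro 4: S0 reads c1=-3/8 → after 2×micro: 5; S1 reads c2=0 → after 1×micro: -3/16; S2 reads c2=0 → after 1×micro: 0 ⇒ (c0=5, c1=-3/16, c2=0)

c1 at macro-step 4 = -3/16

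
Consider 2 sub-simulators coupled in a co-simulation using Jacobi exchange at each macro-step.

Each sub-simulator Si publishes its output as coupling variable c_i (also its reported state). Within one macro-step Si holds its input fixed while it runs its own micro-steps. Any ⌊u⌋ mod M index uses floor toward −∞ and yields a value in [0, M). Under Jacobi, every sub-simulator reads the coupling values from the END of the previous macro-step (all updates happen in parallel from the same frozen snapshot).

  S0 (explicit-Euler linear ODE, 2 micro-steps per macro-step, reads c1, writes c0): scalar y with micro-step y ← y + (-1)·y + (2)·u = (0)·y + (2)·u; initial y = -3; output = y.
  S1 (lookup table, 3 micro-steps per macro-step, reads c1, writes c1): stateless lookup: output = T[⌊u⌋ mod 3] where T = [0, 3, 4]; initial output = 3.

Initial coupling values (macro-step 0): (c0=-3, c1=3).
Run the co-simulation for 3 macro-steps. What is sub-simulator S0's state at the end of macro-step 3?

S0 state at macro-step 3 = 0

macro 1: S0 reads c1=3 → after 2×micro: 6; S1 reads c1=3 → after 3×micro: 0 ⇒ (c0=6, c1=0)
macro 2: S0 reads c1=0 → after 2×micro: 0; S1 reads c1=0 → after 3×micro: 0 ⇒ (c0=0, c1=0)
macro 3: S0 reads c1=0 → after 2×micro: 0; S1 reads c1=0 → after 3×micro: 0 ⇒ (c0=0, c1=0)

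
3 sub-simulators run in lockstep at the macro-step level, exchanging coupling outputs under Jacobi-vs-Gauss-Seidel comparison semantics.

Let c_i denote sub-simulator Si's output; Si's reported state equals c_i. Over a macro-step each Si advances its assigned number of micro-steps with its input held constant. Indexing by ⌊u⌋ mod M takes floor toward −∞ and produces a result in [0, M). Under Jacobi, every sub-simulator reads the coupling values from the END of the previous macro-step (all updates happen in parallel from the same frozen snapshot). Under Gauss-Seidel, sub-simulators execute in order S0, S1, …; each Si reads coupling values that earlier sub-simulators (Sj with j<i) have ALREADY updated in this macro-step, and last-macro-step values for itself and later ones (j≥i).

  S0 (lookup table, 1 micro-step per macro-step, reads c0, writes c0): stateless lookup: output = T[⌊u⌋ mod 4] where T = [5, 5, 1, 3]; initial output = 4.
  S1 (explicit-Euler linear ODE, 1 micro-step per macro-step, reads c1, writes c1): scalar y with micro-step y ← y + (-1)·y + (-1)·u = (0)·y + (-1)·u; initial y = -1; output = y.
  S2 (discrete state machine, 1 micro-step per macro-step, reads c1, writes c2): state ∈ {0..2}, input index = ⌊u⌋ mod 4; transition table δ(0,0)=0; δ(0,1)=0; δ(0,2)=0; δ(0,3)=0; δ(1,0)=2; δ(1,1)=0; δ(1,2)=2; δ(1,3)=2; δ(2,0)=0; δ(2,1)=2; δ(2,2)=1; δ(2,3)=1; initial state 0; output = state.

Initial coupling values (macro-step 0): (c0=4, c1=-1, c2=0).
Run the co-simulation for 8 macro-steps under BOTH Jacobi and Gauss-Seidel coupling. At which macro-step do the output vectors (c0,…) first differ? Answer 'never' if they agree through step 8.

first divergence at macro-step: never

[Jacobi] macro 1: S0 reads c0=4 → after 1×micro: 5; S1 reads c1=-1 → after 1×micro: 1; S2 reads c1=-1 → after 1×micro: 0 ⇒ (c0=5, c1=1, c2=0)
[Jacobi] macro 2: S0 reads c0=5 → after 1×micro: 5; S1 reads c1=1 → after 1×micro: -1; S2 reads c1=1 → after 1×micro: 0 ⇒ (c0=5, c1=-1, c2=0)
[Jacobi] macro 3: S0 reads c0=5 → after 1×micro: 5; S1 reads c1=-1 → after 1×micro: 1; S2 reads c1=-1 → after 1×micro: 0 ⇒ (c0=5, c1=1, c2=0)
[Jacobi] macro 4: S0 reads c0=5 → after 1×micro: 5; S1 reads c1=1 → after 1×micro: -1; S2 reads c1=1 → after 1×micro: 0 ⇒ (c0=5, c1=-1, c2=0)
[Jacobi] macro 5: S0 reads c0=5 → after 1×micro: 5; S1 reads c1=-1 → after 1×micro: 1; S2 reads c1=-1 → after 1×micro: 0 ⇒ (c0=5, c1=1, c2=0)
[Jacobi] macro 6: S0 reads c0=5 → after 1×micro: 5; S1 reads c1=1 → after 1×micro: -1; S2 reads c1=1 → after 1×micro: 0 ⇒ (c0=5, c1=-1, c2=0)
[Jacobi] macro 7: S0 reads c0=5 → after 1×micro: 5; S1 reads c1=-1 → after 1×micro: 1; S2 reads c1=-1 → after 1×micro: 0 ⇒ (c0=5, c1=1, c2=0)
[Jacobi] macro 8: S0 reads c0=5 → after 1×micro: 5; S1 reads c1=1 → after 1×micro: -1; S2 reads c1=1 → after 1×micro: 0 ⇒ (c0=5, c1=-1, c2=0)
[Gauss-Seidel] macro 1: S0 reads c0=4 → after 1×micro: 5; S1 reads c1=-1 → after 1×micro: 1; S2 reads c1=1 → after 1×micro: 0 ⇒ (c0=5, c1=1, c2=0)
[Gauss-Seidel] macro 2: S0 reads c0=5 → after 1×micro: 5; S1 reads c1=1 → after 1×micro: -1; S2 reads c1=-1 → after 1×micro: 0 ⇒ (c0=5, c1=-1, c2=0)
[Gauss-Seidel] macro 3: S0 reads c0=5 → after 1×micro: 5; S1 reads c1=-1 → after 1×micro: 1; S2 reads c1=1 → after 1×micro: 0 ⇒ (c0=5, c1=1, c2=0)
[Gauss-Seidel] macro 4: S0 reads c0=5 → after 1×micro: 5; S1 reads c1=1 → after 1×micro: -1; S2 reads c1=-1 → after 1×micro: 0 ⇒ (c0=5, c1=-1, c2=0)
[Gauss-Seidel] macro 5: S0 reads c0=5 → after 1×micro: 5; S1 reads c1=-1 → after 1×micro: 1; S2 reads c1=1 → after 1×micro: 0 ⇒ (c0=5, c1=1, c2=0)
[Gauss-Seidel] macro 6: S0 reads c0=5 → after 1×micro: 5; S1 reads c1=1 → after 1×micro: -1; S2 reads c1=-1 → after 1×micro: 0 ⇒ (c0=5, c1=-1, c2=0)
[Gauss-Seidel] macro 7: S0 reads c0=5 → after 1×micro: 5; S1 reads c1=-1 → after 1×micro: 1; S2 reads c1=1 → after 1×micro: 0 ⇒ (c0=5, c1=1, c2=0)
[Gauss-Seidel] macro 8: S0 reads c0=5 → after 1×micro: 5; S1 reads c1=1 → after 1×micro: -1; S2 reads c1=-1 → after 1×micro: 0 ⇒ (c0=5, c1=-1, c2=0)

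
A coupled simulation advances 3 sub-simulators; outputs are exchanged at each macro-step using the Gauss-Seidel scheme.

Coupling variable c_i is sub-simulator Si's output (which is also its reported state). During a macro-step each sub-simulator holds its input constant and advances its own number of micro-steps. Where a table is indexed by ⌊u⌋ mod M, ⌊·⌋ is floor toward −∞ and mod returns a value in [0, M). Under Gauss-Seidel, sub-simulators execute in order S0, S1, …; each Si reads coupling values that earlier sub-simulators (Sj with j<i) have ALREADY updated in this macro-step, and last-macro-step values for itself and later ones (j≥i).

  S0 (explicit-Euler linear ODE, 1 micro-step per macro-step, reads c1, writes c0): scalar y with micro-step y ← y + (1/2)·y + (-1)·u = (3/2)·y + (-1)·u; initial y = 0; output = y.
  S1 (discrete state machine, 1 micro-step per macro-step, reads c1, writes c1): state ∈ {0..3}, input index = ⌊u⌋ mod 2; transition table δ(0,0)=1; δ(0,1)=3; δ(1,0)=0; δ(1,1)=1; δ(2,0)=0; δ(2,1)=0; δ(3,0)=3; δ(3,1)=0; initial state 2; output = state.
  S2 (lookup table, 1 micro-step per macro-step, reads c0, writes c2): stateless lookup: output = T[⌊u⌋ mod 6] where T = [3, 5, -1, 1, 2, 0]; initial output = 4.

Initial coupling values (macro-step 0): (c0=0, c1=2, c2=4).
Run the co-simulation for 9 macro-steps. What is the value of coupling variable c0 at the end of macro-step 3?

macro 1: S0 reads c1=2 → after 1×micro: -2; S1 reads c1=2 → after 1×micro: 0; S2 reads c0=-2 → after 1×micro: 2 ⇒ (c0=-2, c1=0, c2=2)
macro 2: S0 reads c1=0 → after 1×micro: -3; S1 reads c1=0 → after 1×micro: 1; S2 reads c0=-3 → after 1×micro: 1 ⇒ (c0=-3, c1=1, c2=1)
macro 3: S0 reads c1=1 → after 1×micro: -11/2; S1 reads c1=1 → after 1×micro: 1; S2 reads c0=-11/2 → after 1×micro: 3 ⇒ (c0=-11/2, c1=1, c2=3)
macro 4: S0 reads c1=1 → after 1×micro: -37/4; S1 reads c1=1 → after 1×micro: 1; S2 reads c0=-37/4 → after 1×micro: -1 ⇒ (c0=-37/4, c1=1, c2=-1)
macro 5: S0 reads c1=1 → after 1×micro: -119/8; S1 reads c1=1 → after 1×micro: 1; S2 reads c0=-119/8 → after 1×micro: 1 ⇒ (c0=-119/8, c1=1, c2=1)
macro 6: S0 reads c1=1 → after 1×micro: -373/16; S1 reads c1=1 → after 1×micro: 1; S2 reads c0=-373/16 → after 1×micro: 3 ⇒ (c0=-373/16, c1=1, c2=3)
macro 7: S0 reads c1=1 → after 1×micro: -1151/32; S1 reads c1=1 → after 1×micro: 1; S2 reads c0=-1151/32 → after 1×micro: 3 ⇒ (c0=-1151/32, c1=1, c2=3)
macro 8: S0 reads c1=1 → after 1×micro: -3517/64; S1 reads c1=1 → after 1×micro: 1; S2 reads c0=-3517/64 → after 1×micro: 0 ⇒ (c0=-3517/64, c1=1, c2=0)
macro 9: S0 reads c1=1 → after 1×micro: -10679/128; S1 reads c1=1 → after 1×micro: 1; S2 reads c0=-10679/128 → after 1×micro: 3 ⇒ (c0=-10679/128, c1=1, c2=3)

c0 at macro-step 3 = -11/2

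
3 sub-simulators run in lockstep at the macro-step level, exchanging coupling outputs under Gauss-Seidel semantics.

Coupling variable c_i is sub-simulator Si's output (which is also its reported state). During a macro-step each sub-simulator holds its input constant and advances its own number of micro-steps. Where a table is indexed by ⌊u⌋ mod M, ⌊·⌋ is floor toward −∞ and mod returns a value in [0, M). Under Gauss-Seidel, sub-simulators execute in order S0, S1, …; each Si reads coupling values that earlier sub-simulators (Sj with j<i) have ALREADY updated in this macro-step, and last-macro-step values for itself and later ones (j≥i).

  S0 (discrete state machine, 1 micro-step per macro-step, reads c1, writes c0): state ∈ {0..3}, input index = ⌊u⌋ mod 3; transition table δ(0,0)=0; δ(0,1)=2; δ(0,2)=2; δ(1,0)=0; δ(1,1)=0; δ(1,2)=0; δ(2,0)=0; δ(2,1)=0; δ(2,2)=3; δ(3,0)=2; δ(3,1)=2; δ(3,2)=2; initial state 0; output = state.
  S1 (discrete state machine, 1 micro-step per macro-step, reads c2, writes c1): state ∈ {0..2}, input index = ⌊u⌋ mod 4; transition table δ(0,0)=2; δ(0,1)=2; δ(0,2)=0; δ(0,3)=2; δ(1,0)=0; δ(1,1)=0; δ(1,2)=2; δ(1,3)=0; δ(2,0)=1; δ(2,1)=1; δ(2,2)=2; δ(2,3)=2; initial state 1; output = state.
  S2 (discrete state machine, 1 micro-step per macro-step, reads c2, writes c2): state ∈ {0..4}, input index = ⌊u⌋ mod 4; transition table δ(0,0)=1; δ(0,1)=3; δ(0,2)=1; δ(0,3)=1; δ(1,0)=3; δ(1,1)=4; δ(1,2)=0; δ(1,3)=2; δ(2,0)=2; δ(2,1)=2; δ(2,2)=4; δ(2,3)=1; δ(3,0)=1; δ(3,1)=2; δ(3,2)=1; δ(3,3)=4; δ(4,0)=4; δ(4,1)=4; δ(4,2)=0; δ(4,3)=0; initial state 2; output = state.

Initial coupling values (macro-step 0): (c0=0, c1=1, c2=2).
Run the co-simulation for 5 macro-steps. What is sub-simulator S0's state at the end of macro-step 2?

S0 state at macro-step 2 = 3

macro 1: S0 reads c1=1 → after 1×micro: 2; S1 reads c2=2 → after 1×micro: 2; S2 reads c2=2 → after 1×micro: 4 ⇒ (c0=2, c1=2, c2=4)
macro 2: S0 reads c1=2 → after 1×micro: 3; S1 reads c2=4 → after 1×micro: 1; S2 reads c2=4 → after 1×micro: 4 ⇒ (c0=3, c1=1, c2=4)
macro 3: S0 reads c1=1 → after 1×micro: 2; S1 reads c2=4 → after 1×micro: 0; S2 reads c2=4 → after 1×micro: 4 ⇒ (c0=2, c1=0, c2=4)
macro 4: S0 reads c1=0 → after 1×micro: 0; S1 reads c2=4 → after 1×micro: 2; S2 reads c2=4 → after 1×micro: 4 ⇒ (c0=0, c1=2, c2=4)
macro 5: S0 reads c1=2 → after 1×micro: 2; S1 reads c2=4 → after 1×micro: 1; S2 reads c2=4 → after 1×micro: 4 ⇒ (c0=2, c1=1, c2=4)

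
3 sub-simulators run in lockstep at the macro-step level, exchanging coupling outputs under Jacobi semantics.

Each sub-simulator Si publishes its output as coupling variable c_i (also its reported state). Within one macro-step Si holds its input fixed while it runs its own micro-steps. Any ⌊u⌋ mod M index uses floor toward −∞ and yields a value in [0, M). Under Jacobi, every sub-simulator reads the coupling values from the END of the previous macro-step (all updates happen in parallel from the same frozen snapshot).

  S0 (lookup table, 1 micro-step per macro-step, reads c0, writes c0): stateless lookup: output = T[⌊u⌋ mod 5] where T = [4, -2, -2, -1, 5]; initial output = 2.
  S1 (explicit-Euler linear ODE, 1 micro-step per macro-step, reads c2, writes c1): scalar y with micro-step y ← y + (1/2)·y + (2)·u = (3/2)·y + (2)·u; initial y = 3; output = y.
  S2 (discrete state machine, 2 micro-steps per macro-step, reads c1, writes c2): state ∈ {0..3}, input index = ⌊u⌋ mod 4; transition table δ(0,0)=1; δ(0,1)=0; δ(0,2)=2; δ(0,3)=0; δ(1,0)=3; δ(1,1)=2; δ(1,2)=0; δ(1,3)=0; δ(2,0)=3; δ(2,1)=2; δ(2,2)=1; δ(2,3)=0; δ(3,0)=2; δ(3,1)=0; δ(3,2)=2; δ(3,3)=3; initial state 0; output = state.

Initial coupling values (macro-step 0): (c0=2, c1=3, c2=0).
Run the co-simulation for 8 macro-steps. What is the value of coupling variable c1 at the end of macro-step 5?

c1 at macro-step 5 = 1385/32

macro 1: S0 reads c0=2 → after 1×micro: -2; S1 reads c2=0 → after 1×micro: 9/2; S2 reads c1=3 → after 2×micro: 0 ⇒ (c0=-2, c1=9/2, c2=0)
macro 2: S0 reads c0=-2 → after 1×micro: -1; S1 reads c2=0 → after 1×micro: 27/4; S2 reads c1=9/2 → after 2×micro: 3 ⇒ (c0=-1, c1=27/4, c2=3)
macro 3: S0 reads c0=-1 → after 1×micro: 5; S1 reads c2=3 → after 1×micro: 129/8; S2 reads c1=27/4 → after 2×micro: 1 ⇒ (c0=5, c1=129/8, c2=1)
macro 4: S0 reads c0=5 → after 1×micro: 4; S1 reads c2=1 → after 1×micro: 419/16; S2 reads c1=129/8 → after 2×micro: 2 ⇒ (c0=4, c1=419/16, c2=2)
macro 5: S0 reads c0=4 → after 1×micro: 5; S1 reads c2=2 → after 1×micro: 1385/32; S2 reads c1=419/16 → after 2×micro: 0 ⇒ (c0=5, c1=1385/32, c2=0)
macro 6: S0 reads c0=5 → after 1×micro: 4; S1 reads c2=0 → after 1×micro: 4155/64; S2 reads c1=1385/32 → after 2×micro: 0 ⇒ (c0=4, c1=4155/64, c2=0)
macro 7: S0 reads c0=4 → after 1×micro: 5; S1 reads c2=0 → after 1×micro: 12465/128; S2 reads c1=4155/64 → after 2×micro: 3 ⇒ (c0=5, c1=12465/128, c2=3)
macro 8: S0 reads c0=5 → after 1×micro: 4; S1 reads c2=3 → after 1×micro: 38931/256; S2 reads c1=12465/128 → after 2×micro: 0 ⇒ (c0=4, c1=38931/256, c2=0)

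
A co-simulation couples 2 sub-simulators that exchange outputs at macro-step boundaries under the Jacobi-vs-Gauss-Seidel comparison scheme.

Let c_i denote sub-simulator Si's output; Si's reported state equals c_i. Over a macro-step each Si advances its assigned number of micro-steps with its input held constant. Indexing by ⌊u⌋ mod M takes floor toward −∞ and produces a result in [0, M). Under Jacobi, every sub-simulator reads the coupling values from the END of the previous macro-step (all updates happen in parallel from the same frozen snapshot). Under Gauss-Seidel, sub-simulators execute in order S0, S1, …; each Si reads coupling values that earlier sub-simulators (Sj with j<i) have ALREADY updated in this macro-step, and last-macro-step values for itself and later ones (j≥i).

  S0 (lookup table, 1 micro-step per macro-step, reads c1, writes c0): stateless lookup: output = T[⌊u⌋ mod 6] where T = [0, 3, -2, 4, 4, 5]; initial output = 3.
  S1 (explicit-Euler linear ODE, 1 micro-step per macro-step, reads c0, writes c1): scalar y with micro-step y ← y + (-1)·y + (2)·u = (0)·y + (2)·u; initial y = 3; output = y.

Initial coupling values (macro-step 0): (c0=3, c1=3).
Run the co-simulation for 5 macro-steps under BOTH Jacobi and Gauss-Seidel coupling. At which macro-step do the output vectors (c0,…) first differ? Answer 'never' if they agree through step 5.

[Jacobi] macro 1: S0 reads c1=3 → after 1×micro: 4; S1 reads c0=3 → after 1×micro: 6 ⇒ (c0=4, c1=6)
[Jacobi] macro 2: S0 reads c1=6 → after 1×micro: 0; S1 reads c0=4 → after 1×micro: 8 ⇒ (c0=0, c1=8)
[Jacobi] macro 3: S0 reads c1=8 → after 1×micro: -2; S1 reads c0=0 → after 1×micro: 0 ⇒ (c0=-2, c1=0)
[Jacobi] macro 4: S0 reads c1=0 → after 1×micro: 0; S1 reads c0=-2 → after 1×micro: -4 ⇒ (c0=0, c1=-4)
[Jacobi] macro 5: S0 reads c1=-4 → after 1×micro: -2; S1 reads c0=0 → after 1×micro: 0 ⇒ (c0=-2, c1=0)
[Gauss-Seidel] macro 1: S0 reads c1=3 → after 1×micro: 4; S1 reads c0=4 → after 1×micro: 8 ⇒ (c0=4, c1=8)
[Gauss-Seidel] macro 2: S0 reads c1=8 → after 1×micro: -2; S1 reads c0=-2 → after 1×micro: -4 ⇒ (c0=-2, c1=-4)
[Gauss-Seidel] macro 3: S0 reads c1=-4 → after 1×micro: -2; S1 reads c0=-2 → after 1×micro: -4 ⇒ (c0=-2, c1=-4)
[Gauss-Seidel] macro 4: S0 reads c1=-4 → after 1×micro: -2; S1 reads c0=-2 → after 1×micro: -4 ⇒ (c0=-2, c1=-4)
[Gauss-Seidel] macro 5: S0 reads c1=-4 → after 1×micro: -2; S1 reads c0=-2 → after 1×micro: -4 ⇒ (c0=-2, c1=-4)

first divergence at macro-step: 1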